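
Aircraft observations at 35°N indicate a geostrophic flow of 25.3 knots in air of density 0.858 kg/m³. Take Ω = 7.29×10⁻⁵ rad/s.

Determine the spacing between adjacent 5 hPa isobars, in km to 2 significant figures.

Coriolis parameter at 35°N:
f = 2Ω sin φ = 2 × 7.29×10⁻⁵ × sin 35° = 8.36×10⁻⁵ s⁻¹
Wind speed in SI: 25.3 knots = 13.0 m/s
Geostrophic balance rearranged: |∂P/∂n| = f ρ V_g
|∂P/∂n| = 8.36×10⁻⁵ × 0.858 × 13.0 = 9.34×10⁻⁴ Pa/m
Isobar spacing: Δn = ΔP/|∂P/∂n| = 500 Pa / 9.34×10⁻⁴ Pa/m = 535396 m ≈ 540 km

540 km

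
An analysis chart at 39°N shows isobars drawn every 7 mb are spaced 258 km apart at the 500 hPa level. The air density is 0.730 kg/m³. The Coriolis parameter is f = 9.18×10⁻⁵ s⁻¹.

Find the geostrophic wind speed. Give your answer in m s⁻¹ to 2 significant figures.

40 m s⁻¹

Pressure gradient: |∂P/∂n| = 700 Pa / 258000 m = 2.71×10⁻³ Pa/m
Geostrophic balance (pressure-gradient force = Coriolis force):
V_g = (1/(fρ)) |∂P/∂n| = 2.71×10⁻³ / (9.18×10⁻⁵ × 0.730) = 40.5 m/s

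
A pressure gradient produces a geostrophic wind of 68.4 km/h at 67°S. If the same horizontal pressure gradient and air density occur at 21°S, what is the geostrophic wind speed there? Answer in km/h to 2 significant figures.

With the same pressure gradient and density, V_g ∝ 1/f ∝ 1/sin φ.
V₂ = V₁ · sin φ₁ / sin φ₂ = 68.4 × sin 67° / sin 21°
V₂ = 68.4 × 0.9205/0.3584 = 180 km/h

180 km/h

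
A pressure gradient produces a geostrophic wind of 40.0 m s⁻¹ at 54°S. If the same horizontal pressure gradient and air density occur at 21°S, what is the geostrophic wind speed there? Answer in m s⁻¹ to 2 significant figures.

90 m s⁻¹

With the same pressure gradient and density, V_g ∝ 1/f ∝ 1/sin φ.
V₂ = V₁ · sin φ₁ / sin φ₂ = 40.0 × sin 54° / sin 21°
V₂ = 40.0 × 0.8090/0.3584 = 90 m s⁻¹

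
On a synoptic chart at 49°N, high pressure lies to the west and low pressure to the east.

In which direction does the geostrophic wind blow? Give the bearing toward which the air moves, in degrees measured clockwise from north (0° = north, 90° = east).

180°

The pressure-gradient force points toward the east (bearing 090°).
Geostrophic balance: in the Northern Hemisphere the Coriolis force deflects motion to the right, so the geostrophic wind blows 90° to the right of the pressure-gradient force (low pressure on the left).
Rotating 090° by 90° clockwise gives 180° — the wind blows toward the south.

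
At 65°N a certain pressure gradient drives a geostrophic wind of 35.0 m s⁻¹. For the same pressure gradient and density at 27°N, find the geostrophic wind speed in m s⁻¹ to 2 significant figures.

With the same pressure gradient and density, V_g ∝ 1/f ∝ 1/sin φ.
V₂ = V₁ · sin φ₁ / sin φ₂ = 35.0 × sin 65° / sin 27°
V₂ = 35.0 × 0.9063/0.4540 = 70 m s⁻¹

70 m s⁻¹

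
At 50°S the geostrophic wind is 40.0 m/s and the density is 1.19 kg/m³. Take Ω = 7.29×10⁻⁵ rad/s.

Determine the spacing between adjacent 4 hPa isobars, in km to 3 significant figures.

Coriolis parameter at 50°S:
f = 2Ω sin φ = 2 × 7.29×10⁻⁵ × sin 50° = 1.12×10⁻⁴ s⁻¹
Geostrophic balance rearranged: |∂P/∂n| = f ρ V_g
|∂P/∂n| = 1.12×10⁻⁴ × 1.19 × 40.0 = 5.32×10⁻³ Pa/m
Isobar spacing: Δn = ΔP/|∂P/∂n| = 400 Pa / 5.32×10⁻³ Pa/m = 75239 m ≈ 75.2 km

75.2 km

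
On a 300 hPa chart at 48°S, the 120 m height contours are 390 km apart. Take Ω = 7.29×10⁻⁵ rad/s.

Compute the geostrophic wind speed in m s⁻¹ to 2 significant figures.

Coriolis parameter at 48°S:
f = 2Ω sin φ = 2 × 7.29×10⁻⁵ × sin 48° = 1.08×10⁻⁴ s⁻¹
Height gradient: |∂Z/∂n| = 120 m / 390000 m = 3.08×10⁻⁴
On a pressure surface, geostrophic balance gives V_g = (g/f)|∂Z/∂n|:
V_g = 9.81 × 3.08×10⁻⁴ / 1.08×10⁻⁴ = 27.9 m/s

28 m s⁻¹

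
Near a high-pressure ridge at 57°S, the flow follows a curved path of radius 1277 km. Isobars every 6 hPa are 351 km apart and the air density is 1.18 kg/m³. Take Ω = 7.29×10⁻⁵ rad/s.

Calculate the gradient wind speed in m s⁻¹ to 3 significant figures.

12.9 m s⁻¹

Coriolis parameter at 57°S:
f = 2Ω sin φ = 2 × 7.29×10⁻⁵ × sin 57° = 1.22×10⁻⁴ s⁻¹
Pressure gradient: |∂P/∂n| = 600 Pa / 351000 m = 1.71×10⁻³ Pa/m
Geostrophic speed: V_g = |∂P/∂n|/(fρ) = 1.71×10⁻³/(1.22×10⁻⁴ × 1.18) = 11.8 m/s
Around a high, pressure-gradient force acts outward with centrifugal, so Coriolis balances both:
fV = (1/ρ)|∂P/∂n| + V²/R  →  V² − fR·V + fR·V_g = 0
With fR = 1.22×10⁻⁴ × 1277×10³ m = 156 m/s:
V = [fR − √((fR)² − 4 fR V_g)]/2 = [156 − √(156² − 4×156×11.8)]/2 = 12.9 m/s
Supergeostrophic (V > V_g = 11.8 m/s), as expected around a high.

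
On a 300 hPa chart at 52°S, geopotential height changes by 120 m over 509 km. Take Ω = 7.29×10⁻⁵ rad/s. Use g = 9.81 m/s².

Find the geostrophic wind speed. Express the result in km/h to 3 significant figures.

72.5 km/h

Coriolis parameter at 52°S:
f = 2Ω sin φ = 2 × 7.29×10⁻⁵ × sin 52° = 1.15×10⁻⁴ s⁻¹
Height gradient: |∂Z/∂n| = 120 m / 509000 m = 2.36×10⁻⁴
On a pressure surface, geostrophic balance gives V_g = (g/f)|∂Z/∂n|:
V_g = 9.81 × 2.36×10⁻⁴ / 1.15×10⁻⁴ = 20.1 m/s
Converting: 20.1 m/s × 3.6 = 72.5 km/h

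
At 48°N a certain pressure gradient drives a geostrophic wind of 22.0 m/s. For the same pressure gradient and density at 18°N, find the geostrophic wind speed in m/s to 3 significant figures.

52.9 m/s

With the same pressure gradient and density, V_g ∝ 1/f ∝ 1/sin φ.
V₂ = V₁ · sin φ₁ / sin φ₂ = 22.0 × sin 48° / sin 18°
V₂ = 22.0 × 0.7431/0.3090 = 52.9 m/s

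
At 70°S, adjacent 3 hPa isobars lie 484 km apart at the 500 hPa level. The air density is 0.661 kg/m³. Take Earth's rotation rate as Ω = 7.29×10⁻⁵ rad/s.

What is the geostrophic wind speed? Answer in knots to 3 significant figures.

Coriolis parameter at 70°S:
f = 2Ω sin φ = 2 × 7.29×10⁻⁵ × sin 70° = 1.37×10⁻⁴ s⁻¹
Pressure gradient: |∂P/∂n| = 300 Pa / 484000 m = 6.20×10⁻⁴ Pa/m
Geostrophic balance (pressure-gradient force = Coriolis force):
V_g = (1/(fρ)) |∂P/∂n| = 6.20×10⁻⁴ / (1.37×10⁻⁴ × 0.661) = 6.84 m/s
Converting: 6.84 m/s × 1.944 = 13.3 knots

13.3 knots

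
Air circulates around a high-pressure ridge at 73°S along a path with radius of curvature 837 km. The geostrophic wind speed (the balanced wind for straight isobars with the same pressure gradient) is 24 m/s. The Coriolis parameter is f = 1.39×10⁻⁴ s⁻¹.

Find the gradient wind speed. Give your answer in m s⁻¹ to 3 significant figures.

33.8 m s⁻¹

Around a high, pressure-gradient force acts outward with centrifugal, so Coriolis balances both:
fV = (1/ρ)|∂P/∂n| + V²/R  →  V² − fR·V + fR·V_g = 0
With fR = 1.39×10⁻⁴ × 837×10³ m = 116 m/s:
V = [fR − √((fR)² − 4 fR V_g)]/2 = [116 − √(116² − 4×116×24)]/2 = 33.8 m/s
Supergeostrophic (V > V_g = 24 m/s), as expected around a high.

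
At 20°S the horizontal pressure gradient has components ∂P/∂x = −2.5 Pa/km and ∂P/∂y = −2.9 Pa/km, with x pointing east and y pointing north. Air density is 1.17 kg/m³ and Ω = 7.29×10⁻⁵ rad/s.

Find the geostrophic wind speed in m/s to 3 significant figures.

Coriolis parameter at 20°S:
f = 2Ω sin φ = 2 × 7.29×10⁻⁵ × sin 20° = 4.99×10⁻⁵ s⁻¹
In the Southern Hemisphere f is negative: f = −4.99×10⁻⁵ s⁻¹.
Component geostrophic relations (x east, y north):
u_g = −(1/(fρ)) ∂P/∂y,  v_g = (1/(fρ)) ∂P/∂x
u_g = −(−2.9×10⁻³)/(−4.99×10⁻⁵ × 1.17) = −49.7 m/s;  v_g = (−2.5×10⁻³)/(−4.99×10⁻⁵ × 1.17) = 42.8 m/s
|V_g| = √(u_g² + v_g²) = 65.6 m/s

65.6 m/s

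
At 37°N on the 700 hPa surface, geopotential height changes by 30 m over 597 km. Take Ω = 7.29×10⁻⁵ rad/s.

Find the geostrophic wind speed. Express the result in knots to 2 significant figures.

11 knots

Coriolis parameter at 37°N:
f = 2Ω sin φ = 2 × 7.29×10⁻⁵ × sin 37° = 8.77×10⁻⁵ s⁻¹
Height gradient: |∂Z/∂n| = 30 m / 597000 m = 5.03×10⁻⁵
On a pressure surface, geostrophic balance gives V_g = (g/f)|∂Z/∂n|:
V_g = 9.81 × 5.03×10⁻⁵ / 8.77×10⁻⁵ = 5.62 m/s
Converting: 5.62 m/s × 1.944 = 11 knots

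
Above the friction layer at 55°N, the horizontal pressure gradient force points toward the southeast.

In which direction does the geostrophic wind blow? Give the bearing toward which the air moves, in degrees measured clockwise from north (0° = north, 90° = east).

The pressure-gradient force points toward the southeast (bearing 135°).
Geostrophic balance: in the Northern Hemisphere the Coriolis force deflects motion to the right, so the geostrophic wind blows 90° to the right of the pressure-gradient force (low pressure on the left).
Rotating 135° by 90° clockwise gives 225° — the wind blows toward the southwest.

225°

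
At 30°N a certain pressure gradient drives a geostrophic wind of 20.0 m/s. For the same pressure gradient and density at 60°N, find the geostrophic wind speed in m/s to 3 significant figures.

With the same pressure gradient and density, V_g ∝ 1/f ∝ 1/sin φ.
V₂ = V₁ · sin φ₁ / sin φ₂ = 20.0 × sin 30° / sin 60°
V₂ = 20.0 × 0.5000/0.8660 = 11.5 m/s

11.5 m/s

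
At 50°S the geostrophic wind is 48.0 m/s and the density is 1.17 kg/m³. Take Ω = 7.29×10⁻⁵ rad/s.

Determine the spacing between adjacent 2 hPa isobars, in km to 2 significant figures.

Coriolis parameter at 50°S:
f = 2Ω sin φ = 2 × 7.29×10⁻⁵ × sin 50° = 1.12×10⁻⁴ s⁻¹
Geostrophic balance rearranged: |∂P/∂n| = f ρ V_g
|∂P/∂n| = 1.12×10⁻⁴ × 1.17 × 48.0 = 6.27×10⁻³ Pa/m
Isobar spacing: Δn = ΔP/|∂P/∂n| = 200 Pa / 6.27×10⁻³ Pa/m = 31885 m ≈ 32 km

32 km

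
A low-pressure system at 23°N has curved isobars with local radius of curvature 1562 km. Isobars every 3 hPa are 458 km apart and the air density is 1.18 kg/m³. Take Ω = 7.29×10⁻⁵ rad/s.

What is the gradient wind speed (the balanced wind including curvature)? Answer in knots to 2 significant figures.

Coriolis parameter at 23°N:
f = 2Ω sin φ = 2 × 7.29×10⁻⁵ × sin 23° = 5.70×10⁻⁵ s⁻¹
Pressure gradient: |∂P/∂n| = 300 Pa / 458000 m = 6.55×10⁻⁴ Pa/m
Geostrophic speed: V_g = |∂P/∂n|/(fρ) = 6.55×10⁻⁴/(5.70×10⁻⁵ × 1.18) = 9.74 m/s
Around a low, centrifugal force acts outward with Coriolis, so pressure-gradient force balances both:
(1/ρ)|∂P/∂n| = fV + V²/R  →  V² + fR·V − fR·V_g = 0
With fR = 5.70×10⁻⁵ × 1562×10³ m = 89.0 m/s:
V = [−fR + √((fR)² + 4 fR V_g)]/2 = [−89.0 + √(89.0² + 4×89.0×9.74)]/2 = 8.86 m/s
Subgeostrophic (V < V_g = 9.74 m/s), as expected around a low.
Converting: 8.86 m/s × 1.944 = 17 knots

17 knots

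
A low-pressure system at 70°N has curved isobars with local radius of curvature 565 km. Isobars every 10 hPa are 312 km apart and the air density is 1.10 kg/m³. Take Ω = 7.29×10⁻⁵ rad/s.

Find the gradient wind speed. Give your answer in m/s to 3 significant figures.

Coriolis parameter at 70°N:
f = 2Ω sin φ = 2 × 7.29×10⁻⁵ × sin 70° = 1.37×10⁻⁴ s⁻¹
Pressure gradient: |∂P/∂n| = 1000 Pa / 312000 m = 3.21×10⁻³ Pa/m
Geostrophic speed: V_g = |∂P/∂n|/(fρ) = 3.21×10⁻³/(1.37×10⁻⁴ × 1.10) = 21.3 m/s
Around a low, centrifugal force acts outward with Coriolis, so pressure-gradient force balances both:
(1/ρ)|∂P/∂n| = fV + V²/R  →  V² + fR·V − fR·V_g = 0
With fR = 1.37×10⁻⁴ × 565×10³ m = 77.4 m/s:
V = [−fR + √((fR)² + 4 fR V_g)]/2 = [−77.4 + √(77.4² + 4×77.4×21.3)]/2 = 17.4 m/s
Subgeostrophic (V < V_g = 21.3 m/s), as expected around a low.

17.4 m/s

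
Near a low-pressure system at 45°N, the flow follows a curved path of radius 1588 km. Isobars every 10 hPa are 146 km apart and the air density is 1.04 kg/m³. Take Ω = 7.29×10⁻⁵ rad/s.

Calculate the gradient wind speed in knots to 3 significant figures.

95.5 knots

Coriolis parameter at 45°N:
f = 2Ω sin φ = 2 × 7.29×10⁻⁵ × sin 45° = 1.03×10⁻⁴ s⁻¹
Pressure gradient: |∂P/∂n| = 1000 Pa / 146000 m = 6.85×10⁻³ Pa/m
Geostrophic speed: V_g = |∂P/∂n|/(fρ) = 6.85×10⁻³/(1.03×10⁻⁴ × 1.04) = 63.9 m/s
Around a low, centrifugal force acts outward with Coriolis, so pressure-gradient force balances both:
(1/ρ)|∂P/∂n| = fV + V²/R  →  V² + fR·V − fR·V_g = 0
With fR = 1.03×10⁻⁴ × 1588×10³ m = 164 m/s:
V = [−fR + √((fR)² + 4 fR V_g)]/2 = [−164 + √(164² + 4×164×63.9)]/2 = 49.1 m/s
Subgeostrophic (V < V_g = 63.9 m/s), as expected around a low.
Converting: 49.1 m/s × 1.944 = 95.5 knots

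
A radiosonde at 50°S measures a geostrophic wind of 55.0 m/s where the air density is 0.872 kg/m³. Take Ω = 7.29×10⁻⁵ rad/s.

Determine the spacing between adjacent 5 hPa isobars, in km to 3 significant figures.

93.3 km

Coriolis parameter at 50°S:
f = 2Ω sin φ = 2 × 7.29×10⁻⁵ × sin 50° = 1.12×10⁻⁴ s⁻¹
Geostrophic balance rearranged: |∂P/∂n| = f ρ V_g
|∂P/∂n| = 1.12×10⁻⁴ × 0.872 × 55.0 = 5.36×10⁻³ Pa/m
Isobar spacing: Δn = ΔP/|∂P/∂n| = 500 Pa / 5.36×10⁻³ Pa/m = 93342 m ≈ 93.3 km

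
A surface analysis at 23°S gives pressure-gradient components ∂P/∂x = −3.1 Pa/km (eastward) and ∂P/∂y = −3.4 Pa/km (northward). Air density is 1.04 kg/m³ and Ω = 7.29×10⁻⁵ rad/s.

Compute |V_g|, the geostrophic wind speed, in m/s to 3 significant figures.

77.7 m/s

Coriolis parameter at 23°S:
f = 2Ω sin φ = 2 × 7.29×10⁻⁵ × sin 23° = 5.70×10⁻⁵ s⁻¹
In the Southern Hemisphere f is negative: f = −5.70×10⁻⁵ s⁻¹.
Component geostrophic relations (x east, y north):
u_g = −(1/(fρ)) ∂P/∂y,  v_g = (1/(fρ)) ∂P/∂x
u_g = −(−3.4×10⁻³)/(−5.70×10⁻⁵ × 1.04) = −57.4 m/s;  v_g = (−3.1×10⁻³)/(−5.70×10⁻⁵ × 1.04) = 52.3 m/s
|V_g| = √(u_g² + v_g²) = 77.7 m/s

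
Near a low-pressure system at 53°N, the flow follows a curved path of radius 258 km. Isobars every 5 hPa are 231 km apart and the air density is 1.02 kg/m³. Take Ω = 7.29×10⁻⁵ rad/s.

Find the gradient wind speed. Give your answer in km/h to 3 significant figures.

Coriolis parameter at 53°N:
f = 2Ω sin φ = 2 × 7.29×10⁻⁵ × sin 53° = 1.16×10⁻⁴ s⁻¹
Pressure gradient: |∂P/∂n| = 500 Pa / 231000 m = 2.16×10⁻³ Pa/m
Geostrophic speed: V_g = |∂P/∂n|/(fρ) = 2.16×10⁻³/(1.16×10⁻⁴ × 1.02) = 18.2 m/s
Around a low, centrifugal force acts outward with Coriolis, so pressure-gradient force balances both:
(1/ρ)|∂P/∂n| = fV + V²/R  →  V² + fR·V − fR·V_g = 0
With fR = 1.16×10⁻⁴ × 258×10³ m = 30.0 m/s:
V = [−fR + √((fR)² + 4 fR V_g)]/2 = [−30.0 + √(30.0² + 4×30.0×18.2)]/2 = 12.8 m/s
Subgeostrophic (V < V_g = 18.2 m/s), as expected around a low.
Converting: 12.8 m/s × 3.6 = 46.0 km/h

46.0 km/h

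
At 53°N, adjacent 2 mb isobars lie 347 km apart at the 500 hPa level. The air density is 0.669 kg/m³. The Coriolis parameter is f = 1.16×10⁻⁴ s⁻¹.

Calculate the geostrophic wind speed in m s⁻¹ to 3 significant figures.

7.43 m s⁻¹

Pressure gradient: |∂P/∂n| = 200 Pa / 347000 m = 5.76×10⁻⁴ Pa/m
Geostrophic balance (pressure-gradient force = Coriolis force):
V_g = (1/(fρ)) |∂P/∂n| = 5.76×10⁻⁴ / (1.16×10⁻⁴ × 0.669) = 7.43 m/s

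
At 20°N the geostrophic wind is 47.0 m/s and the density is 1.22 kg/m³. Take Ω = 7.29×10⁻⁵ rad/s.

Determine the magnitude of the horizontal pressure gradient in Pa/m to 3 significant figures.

Coriolis parameter at 20°N:
f = 2Ω sin φ = 2 × 7.29×10⁻⁵ × sin 20° = 4.99×10⁻⁵ s⁻¹
Geostrophic balance rearranged: |∂P/∂n| = f ρ V_g
|∂P/∂n| = 4.99×10⁻⁵ × 1.22 × 47.0 = 2.86×10⁻³ Pa/m

2.86×10⁻³ Pa/m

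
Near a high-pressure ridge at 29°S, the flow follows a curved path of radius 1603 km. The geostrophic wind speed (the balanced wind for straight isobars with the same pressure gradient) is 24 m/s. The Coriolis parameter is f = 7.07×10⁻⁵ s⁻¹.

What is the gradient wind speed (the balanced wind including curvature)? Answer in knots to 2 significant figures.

Around a high, pressure-gradient force acts outward with centrifugal, so Coriolis balances both:
fV = (1/ρ)|∂P/∂n| + V²/R  →  V² − fR·V + fR·V_g = 0
With fR = 7.07×10⁻⁵ × 1603×10³ m = 113 m/s:
V = [fR − √((fR)² − 4 fR V_g)]/2 = [113 − √(113² − 4×113×24)]/2 = 34.5 m/s
Supergeostrophic (V > V_g = 24 m/s), as expected around a high.
Converting: 34.5 m/s × 1.944 = 67 knots

67 knots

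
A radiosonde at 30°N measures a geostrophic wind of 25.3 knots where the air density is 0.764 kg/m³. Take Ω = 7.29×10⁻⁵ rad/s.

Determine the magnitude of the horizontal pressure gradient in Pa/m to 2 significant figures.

Coriolis parameter at 30°N:
f = 2Ω sin φ = 2 × 7.29×10⁻⁵ × sin 30° = 7.29×10⁻⁵ s⁻¹
Wind speed in SI: 25.3 knots = 13.0 m/s
Geostrophic balance rearranged: |∂P/∂n| = f ρ V_g
|∂P/∂n| = 7.29×10⁻⁵ × 0.764 × 13.0 = 7.25×10⁻⁴ Pa/m

7.2×10⁻⁴ Pa/m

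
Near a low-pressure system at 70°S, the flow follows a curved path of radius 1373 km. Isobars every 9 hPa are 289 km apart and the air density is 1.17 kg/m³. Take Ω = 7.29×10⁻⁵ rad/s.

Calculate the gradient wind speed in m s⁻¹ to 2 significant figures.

18 m s⁻¹

Coriolis parameter at 70°S:
f = 2Ω sin φ = 2 × 7.29×10⁻⁵ × sin 70° = 1.37×10⁻⁴ s⁻¹
Pressure gradient: |∂P/∂n| = 900 Pa / 289000 m = 3.11×10⁻³ Pa/m
Geostrophic speed: V_g = |∂P/∂n|/(fρ) = 3.11×10⁻³/(1.37×10⁻⁴ × 1.17) = 19.4 m/s
Around a low, centrifugal force acts outward with Coriolis, so pressure-gradient force balances both:
(1/ρ)|∂P/∂n| = fV + V²/R  →  V² + fR·V − fR·V_g = 0
With fR = 1.37×10⁻⁴ × 1373×10³ m = 188 m/s:
V = [−fR + √((fR)² + 4 fR V_g)]/2 = [−188 + √(188² + 4×188×19.4)]/2 = 17.8 m/s
Subgeostrophic (V < V_g = 19.4 m/s), as expected around a low.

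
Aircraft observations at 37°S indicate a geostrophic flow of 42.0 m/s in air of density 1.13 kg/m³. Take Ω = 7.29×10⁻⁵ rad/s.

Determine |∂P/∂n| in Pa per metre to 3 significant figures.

4.16×10⁻³ Pa/m

Coriolis parameter at 37°S:
f = 2Ω sin φ = 2 × 7.29×10⁻⁵ × sin 37° = 8.77×10⁻⁵ s⁻¹
Geostrophic balance rearranged: |∂P/∂n| = f ρ V_g
|∂P/∂n| = 8.77×10⁻⁵ × 1.13 × 42.0 = 4.16×10⁻³ Pa/m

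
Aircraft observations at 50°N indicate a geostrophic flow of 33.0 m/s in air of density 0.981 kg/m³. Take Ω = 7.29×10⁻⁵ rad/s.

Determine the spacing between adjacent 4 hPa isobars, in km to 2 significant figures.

Coriolis parameter at 50°N:
f = 2Ω sin φ = 2 × 7.29×10⁻⁵ × sin 50° = 1.12×10⁻⁴ s⁻¹
Geostrophic balance rearranged: |∂P/∂n| = f ρ V_g
|∂P/∂n| = 1.12×10⁻⁴ × 0.981 × 33.0 = 3.62×10⁻³ Pa/m
Isobar spacing: Δn = ΔP/|∂P/∂n| = 400 Pa / 3.62×10⁻³ Pa/m = 110628 m ≈ 110 km

110 km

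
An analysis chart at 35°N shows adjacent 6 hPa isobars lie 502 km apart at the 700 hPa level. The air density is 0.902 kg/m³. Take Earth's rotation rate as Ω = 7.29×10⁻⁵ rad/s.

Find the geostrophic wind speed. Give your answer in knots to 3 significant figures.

30.8 knots

Coriolis parameter at 35°N:
f = 2Ω sin φ = 2 × 7.29×10⁻⁵ × sin 35° = 8.36×10⁻⁵ s⁻¹
Pressure gradient: |∂P/∂n| = 600 Pa / 502000 m = 1.20×10⁻³ Pa/m
Geostrophic balance (pressure-gradient force = Coriolis force):
V_g = (1/(fρ)) |∂P/∂n| = 1.20×10⁻³ / (8.36×10⁻⁵ × 0.902) = 15.8 m/s
Converting: 15.8 m/s × 1.944 = 30.8 knots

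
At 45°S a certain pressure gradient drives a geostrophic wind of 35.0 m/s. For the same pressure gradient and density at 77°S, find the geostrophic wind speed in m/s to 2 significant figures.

25 m/s

With the same pressure gradient and density, V_g ∝ 1/f ∝ 1/sin φ.
V₂ = V₁ · sin φ₁ / sin φ₂ = 35.0 × sin 45° / sin 77°
V₂ = 35.0 × 0.7071/0.9744 = 25 m/s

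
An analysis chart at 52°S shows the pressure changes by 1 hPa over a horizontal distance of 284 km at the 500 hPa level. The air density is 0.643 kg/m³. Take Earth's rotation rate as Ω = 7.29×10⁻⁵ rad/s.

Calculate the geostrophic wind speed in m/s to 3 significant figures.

Coriolis parameter at 52°S:
f = 2Ω sin φ = 2 × 7.29×10⁻⁵ × sin 52° = 1.15×10⁻⁴ s⁻¹
Pressure gradient: |∂P/∂n| = 100 Pa / 284000 m = 3.52×10⁻⁴ Pa/m
Geostrophic balance (pressure-gradient force = Coriolis force):
V_g = (1/(fρ)) |∂P/∂n| = 3.52×10⁻⁴ / (1.15×10⁻⁴ × 0.643) = 4.77 m/s

4.77 m/s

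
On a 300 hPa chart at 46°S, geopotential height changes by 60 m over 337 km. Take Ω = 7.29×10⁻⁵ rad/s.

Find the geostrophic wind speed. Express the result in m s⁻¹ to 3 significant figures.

Coriolis parameter at 46°S:
f = 2Ω sin φ = 2 × 7.29×10⁻⁵ × sin 46° = 1.05×10⁻⁴ s⁻¹
Height gradient: |∂Z/∂n| = 60 m / 337000 m = 1.78×10⁻⁴
On a pressure surface, geostrophic balance gives V_g = (g/f)|∂Z/∂n|:
V_g = 9.81 × 1.78×10⁻⁴ / 1.05×10⁻⁴ = 16.7 m/s

16.7 m s⁻¹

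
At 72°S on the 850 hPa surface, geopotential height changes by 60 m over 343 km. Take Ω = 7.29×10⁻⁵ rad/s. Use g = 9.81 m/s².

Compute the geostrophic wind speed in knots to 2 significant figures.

Coriolis parameter at 72°S:
f = 2Ω sin φ = 2 × 7.29×10⁻⁵ × sin 72° = 1.39×10⁻⁴ s⁻¹
Height gradient: |∂Z/∂n| = 60 m / 343000 m = 1.75×10⁻⁴
On a pressure surface, geostrophic balance gives V_g = (g/f)|∂Z/∂n|:
V_g = 9.81 × 1.75×10⁻⁴ / 1.39×10⁻⁴ = 12.4 m/s
Converting: 12.4 m/s × 1.944 = 24 knots

24 knots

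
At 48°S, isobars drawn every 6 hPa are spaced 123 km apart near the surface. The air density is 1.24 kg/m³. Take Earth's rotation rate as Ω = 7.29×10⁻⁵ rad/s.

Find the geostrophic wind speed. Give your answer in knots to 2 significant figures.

Coriolis parameter at 48°S:
f = 2Ω sin φ = 2 × 7.29×10⁻⁵ × sin 48° = 1.08×10⁻⁴ s⁻¹
Pressure gradient: |∂P/∂n| = 600 Pa / 123000 m = 4.88×10⁻³ Pa/m
Geostrophic balance (pressure-gradient force = Coriolis force):
V_g = (1/(fρ)) |∂P/∂n| = 4.88×10⁻³ / (1.08×10⁻⁴ × 1.24) = 36.3 m/s
Converting: 36.3 m/s × 1.944 = 71 knots

71 knots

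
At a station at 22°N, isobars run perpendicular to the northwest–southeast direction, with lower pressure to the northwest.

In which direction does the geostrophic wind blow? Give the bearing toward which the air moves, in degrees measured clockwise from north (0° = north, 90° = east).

The pressure-gradient force points toward the northwest (bearing 315°).
Geostrophic balance: in the Northern Hemisphere the Coriolis force deflects motion to the right, so the geostrophic wind blows 90° to the right of the pressure-gradient force (low pressure on the left).
Rotating 315° by 90° clockwise gives 045° — the wind blows toward the northeast.

045°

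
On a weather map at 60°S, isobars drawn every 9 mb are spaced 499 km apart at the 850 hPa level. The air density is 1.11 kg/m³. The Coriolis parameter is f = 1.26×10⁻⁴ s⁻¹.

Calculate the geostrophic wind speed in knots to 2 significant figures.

Pressure gradient: |∂P/∂n| = 900 Pa / 499000 m = 1.80×10⁻³ Pa/m
Geostrophic balance (pressure-gradient force = Coriolis force):
V_g = (1/(fρ)) |∂P/∂n| = 1.80×10⁻³ / (1.26×10⁻⁴ × 1.11) = 12.9 m/s
Converting: 12.9 m/s × 1.944 = 25 knots

25 knots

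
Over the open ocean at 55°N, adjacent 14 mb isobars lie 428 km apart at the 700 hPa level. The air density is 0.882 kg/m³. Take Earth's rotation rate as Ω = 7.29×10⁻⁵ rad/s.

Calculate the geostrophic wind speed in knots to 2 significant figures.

60 knots

Coriolis parameter at 55°N:
f = 2Ω sin φ = 2 × 7.29×10⁻⁵ × sin 55° = 1.19×10⁻⁴ s⁻¹
Pressure gradient: |∂P/∂n| = 1400 Pa / 428000 m = 3.27×10⁻³ Pa/m
Geostrophic balance (pressure-gradient force = Coriolis force):
V_g = (1/(fρ)) |∂P/∂n| = 3.27×10⁻³ / (1.19×10⁻⁴ × 0.882) = 31.1 m/s
Converting: 31.1 m/s × 1.944 = 60 knots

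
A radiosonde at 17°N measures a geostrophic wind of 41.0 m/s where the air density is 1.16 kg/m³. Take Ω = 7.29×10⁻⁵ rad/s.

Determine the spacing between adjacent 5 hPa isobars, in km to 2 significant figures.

250 km

Coriolis parameter at 17°N:
f = 2Ω sin φ = 2 × 7.29×10⁻⁵ × sin 17° = 4.26×10⁻⁵ s⁻¹
Geostrophic balance rearranged: |∂P/∂n| = f ρ V_g
|∂P/∂n| = 4.26×10⁻⁵ × 1.16 × 41.0 = 2.03×10⁻³ Pa/m
Isobar spacing: Δn = ΔP/|∂P/∂n| = 500 Pa / 2.03×10⁻³ Pa/m = 246624 m ≈ 250 km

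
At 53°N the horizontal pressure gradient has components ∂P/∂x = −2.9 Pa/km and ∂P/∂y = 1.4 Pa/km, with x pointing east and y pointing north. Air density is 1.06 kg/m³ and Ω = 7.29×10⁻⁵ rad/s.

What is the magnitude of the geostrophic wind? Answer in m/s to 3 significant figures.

26.1 m/s

Coriolis parameter at 53°N:
f = 2Ω sin φ = 2 × 7.29×10⁻⁵ × sin 53° = 1.16×10⁻⁴ s⁻¹
Component geostrophic relations (x east, y north):
u_g = −(1/(fρ)) ∂P/∂y,  v_g = (1/(fρ)) ∂P/∂x
u_g = −(1.4×10⁻³)/(1.16×10⁻⁴ × 1.06) = −11.3 m/s;  v_g = (−2.9×10⁻³)/(1.16×10⁻⁴ × 1.06) = −23.5 m/s
|V_g| = √(u_g² + v_g²) = 26.1 m/s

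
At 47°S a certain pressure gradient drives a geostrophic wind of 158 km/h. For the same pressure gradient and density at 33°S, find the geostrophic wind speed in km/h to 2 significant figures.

210 km/h

With the same pressure gradient and density, V_g ∝ 1/f ∝ 1/sin φ.
V₂ = V₁ · sin φ₁ / sin φ₂ = 158 × sin 47° / sin 33°
V₂ = 158 × 0.7314/0.5446 = 210 km/h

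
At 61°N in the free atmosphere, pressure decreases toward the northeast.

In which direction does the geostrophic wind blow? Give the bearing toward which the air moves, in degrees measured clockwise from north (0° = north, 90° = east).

The pressure-gradient force points toward the northeast (bearing 045°).
Geostrophic balance: in the Northern Hemisphere the Coriolis force deflects motion to the right, so the geostrophic wind blows 90° to the right of the pressure-gradient force (low pressure on the left).
Rotating 045° by 90° clockwise gives 135° — the wind blows toward the southeast.

135°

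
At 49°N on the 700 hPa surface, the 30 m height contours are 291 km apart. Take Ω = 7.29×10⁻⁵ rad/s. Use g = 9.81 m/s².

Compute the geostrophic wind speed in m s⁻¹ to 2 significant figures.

Coriolis parameter at 49°N:
f = 2Ω sin φ = 2 × 7.29×10⁻⁵ × sin 49° = 1.10×10⁻⁴ s⁻¹
Height gradient: |∂Z/∂n| = 30 m / 291000 m = 1.03×10⁻⁴
On a pressure surface, geostrophic balance gives V_g = (g/f)|∂Z/∂n|:
V_g = 9.81 × 1.03×10⁻⁴ / 1.10×10⁻⁴ = 9.19 m/s

9.2 m s⁻¹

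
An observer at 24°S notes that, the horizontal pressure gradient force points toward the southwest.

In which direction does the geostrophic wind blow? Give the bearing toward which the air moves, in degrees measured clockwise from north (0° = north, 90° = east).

135°

The pressure-gradient force points toward the southwest (bearing 225°).
Geostrophic balance: in the Southern Hemisphere the Coriolis force deflects motion to the left, so the geostrophic wind blows 90° to the left of the pressure-gradient force (low pressure on the right).
Rotating 225° by 90° counterclockwise gives 135° — the wind blows toward the southeast.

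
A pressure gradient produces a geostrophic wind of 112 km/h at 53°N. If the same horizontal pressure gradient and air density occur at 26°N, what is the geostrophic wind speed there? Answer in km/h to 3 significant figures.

204 km/h

With the same pressure gradient and density, V_g ∝ 1/f ∝ 1/sin φ.
V₂ = V₁ · sin φ₁ / sin φ₂ = 112 × sin 53° / sin 26°
V₂ = 112 × 0.7986/0.4384 = 204 km/h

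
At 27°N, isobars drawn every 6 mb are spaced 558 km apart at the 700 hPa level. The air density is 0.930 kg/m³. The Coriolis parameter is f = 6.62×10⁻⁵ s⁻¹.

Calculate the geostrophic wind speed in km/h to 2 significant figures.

Pressure gradient: |∂P/∂n| = 600 Pa / 558000 m = 1.08×10⁻³ Pa/m
Geostrophic balance (pressure-gradient force = Coriolis force):
V_g = (1/(fρ)) |∂P/∂n| = 1.08×10⁻³ / (6.62×10⁻⁵ × 0.930) = 17.5 m/s
Converting: 17.5 m/s × 3.6 = 63 km/h

63 km/h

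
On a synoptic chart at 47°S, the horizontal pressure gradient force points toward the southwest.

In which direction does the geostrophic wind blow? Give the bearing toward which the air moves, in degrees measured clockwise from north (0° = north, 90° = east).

The pressure-gradient force points toward the southwest (bearing 225°).
Geostrophic balance: in the Southern Hemisphere the Coriolis force deflects motion to the left, so the geostrophic wind blows 90° to the left of the pressure-gradient force (low pressure on the right).
Rotating 225° by 90° counterclockwise gives 135° — the wind blows toward the southeast.

135°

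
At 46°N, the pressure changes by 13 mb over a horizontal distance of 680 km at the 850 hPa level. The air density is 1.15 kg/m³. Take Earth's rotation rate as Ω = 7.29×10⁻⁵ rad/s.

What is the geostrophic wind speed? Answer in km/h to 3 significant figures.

Coriolis parameter at 46°N:
f = 2Ω sin φ = 2 × 7.29×10⁻⁵ × sin 46° = 1.05×10⁻⁴ s⁻¹
Pressure gradient: |∂P/∂n| = 1300 Pa / 680000 m = 1.91×10⁻³ Pa/m
Geostrophic balance (pressure-gradient force = Coriolis force):
V_g = (1/(fρ)) |∂P/∂n| = 1.91×10⁻³ / (1.05×10⁻⁴ × 1.15) = 15.9 m/s
Converting: 15.9 m/s × 3.6 = 57.1 km/h

57.1 km/h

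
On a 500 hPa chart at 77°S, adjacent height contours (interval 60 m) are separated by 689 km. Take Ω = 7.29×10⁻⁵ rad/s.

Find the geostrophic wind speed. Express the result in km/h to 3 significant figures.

21.6 km/h

Coriolis parameter at 77°S:
f = 2Ω sin φ = 2 × 7.29×10⁻⁵ × sin 77° = 1.42×10⁻⁴ s⁻¹
Height gradient: |∂Z/∂n| = 60 m / 689000 m = 8.71×10⁻⁵
On a pressure surface, geostrophic balance gives V_g = (g/f)|∂Z/∂n|:
V_g = 9.81 × 8.71×10⁻⁵ / 1.42×10⁻⁴ = 6.01 m/s
Converting: 6.01 m/s × 3.6 = 21.6 km/h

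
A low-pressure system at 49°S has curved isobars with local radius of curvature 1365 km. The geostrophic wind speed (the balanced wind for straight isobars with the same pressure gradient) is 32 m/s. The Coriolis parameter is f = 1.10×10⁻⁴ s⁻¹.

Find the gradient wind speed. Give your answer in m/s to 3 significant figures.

27.1 m/s

Around a low, centrifugal force acts outward with Coriolis, so pressure-gradient force balances both:
(1/ρ)|∂P/∂n| = fV + V²/R  →  V² + fR·V − fR·V_g = 0
With fR = 1.10×10⁻⁴ × 1365×10³ m = 150 m/s:
V = [−fR + √((fR)² + 4 fR V_g)]/2 = [−150 + √(150² + 4×150×32)]/2 = 27.1 m/s
Subgeostrophic (V < V_g = 32 m/s), as expected around a low.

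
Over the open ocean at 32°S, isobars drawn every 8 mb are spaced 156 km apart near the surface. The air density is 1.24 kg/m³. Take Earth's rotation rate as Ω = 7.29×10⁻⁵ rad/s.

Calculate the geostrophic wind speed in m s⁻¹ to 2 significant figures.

54 m s⁻¹

Coriolis parameter at 32°S:
f = 2Ω sin φ = 2 × 7.29×10⁻⁵ × sin 32° = 7.73×10⁻⁵ s⁻¹
Pressure gradient: |∂P/∂n| = 800 Pa / 156000 m = 5.13×10⁻³ Pa/m
Geostrophic balance (pressure-gradient force = Coriolis force):
V_g = (1/(fρ)) |∂P/∂n| = 5.13×10⁻³ / (7.73×10⁻⁵ × 1.24) = 53.5 m/s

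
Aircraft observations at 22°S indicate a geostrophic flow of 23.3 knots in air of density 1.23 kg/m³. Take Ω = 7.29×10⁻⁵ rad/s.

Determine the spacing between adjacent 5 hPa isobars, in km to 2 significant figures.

620 km

Coriolis parameter at 22°S:
f = 2Ω sin φ = 2 × 7.29×10⁻⁵ × sin 22° = 5.46×10⁻⁵ s⁻¹
Wind speed in SI: 23.3 knots = 12.0 m/s
Geostrophic balance rearranged: |∂P/∂n| = f ρ V_g
|∂P/∂n| = 5.46×10⁻⁵ × 1.23 × 12.0 = 8.05×10⁻⁴ Pa/m
Isobar spacing: Δn = ΔP/|∂P/∂n| = 500 Pa / 8.05×10⁻⁴ Pa/m = 620923 m ≈ 620 km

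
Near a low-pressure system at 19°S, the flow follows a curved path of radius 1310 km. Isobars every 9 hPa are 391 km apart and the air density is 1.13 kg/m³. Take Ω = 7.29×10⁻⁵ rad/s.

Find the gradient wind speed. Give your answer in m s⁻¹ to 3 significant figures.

29.2 m s⁻¹

Coriolis parameter at 19°S:
f = 2Ω sin φ = 2 × 7.29×10⁻⁵ × sin 19° = 4.75×10⁻⁵ s⁻¹
Pressure gradient: |∂P/∂n| = 900 Pa / 391000 m = 2.30×10⁻³ Pa/m
Geostrophic speed: V_g = |∂P/∂n|/(fρ) = 2.30×10⁻³/(4.75×10⁻⁵ × 1.13) = 42.9 m/s
Around a low, centrifugal force acts outward with Coriolis, so pressure-gradient force balances both:
(1/ρ)|∂P/∂n| = fV + V²/R  →  V² + fR·V − fR·V_g = 0
With fR = 4.75×10⁻⁵ × 1310×10³ m = 62.2 m/s:
V = [−fR + √((fR)² + 4 fR V_g)]/2 = [−62.2 + √(62.2² + 4×62.2×42.9)]/2 = 29.2 m/s
Subgeostrophic (V < V_g = 42.9 m/s), as expected around a low.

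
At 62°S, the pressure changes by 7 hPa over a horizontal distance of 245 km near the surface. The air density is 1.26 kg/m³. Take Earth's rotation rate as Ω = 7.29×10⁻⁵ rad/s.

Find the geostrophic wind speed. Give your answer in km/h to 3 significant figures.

Coriolis parameter at 62°S:
f = 2Ω sin φ = 2 × 7.29×10⁻⁵ × sin 62° = 1.29×10⁻⁴ s⁻¹
Pressure gradient: |∂P/∂n| = 700 Pa / 245000 m = 2.86×10⁻³ Pa/m
Geostrophic balance (pressure-gradient force = Coriolis force):
V_g = (1/(fρ)) |∂P/∂n| = 2.86×10⁻³ / (1.29×10⁻⁴ × 1.26) = 17.6 m/s
Converting: 17.6 m/s × 3.6 = 63.4 km/h

63.4 km/h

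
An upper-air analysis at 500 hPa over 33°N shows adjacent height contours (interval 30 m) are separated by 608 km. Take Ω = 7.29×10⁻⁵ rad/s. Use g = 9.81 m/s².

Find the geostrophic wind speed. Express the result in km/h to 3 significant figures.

Coriolis parameter at 33°N:
f = 2Ω sin φ = 2 × 7.29×10⁻⁵ × sin 33° = 7.94×10⁻⁵ s⁻¹
Height gradient: |∂Z/∂n| = 30 m / 608000 m = 4.93×10⁻⁵
On a pressure surface, geostrophic balance gives V_g = (g/f)|∂Z/∂n|:
V_g = 9.81 × 4.93×10⁻⁵ / 7.94×10⁻⁵ = 6.10 m/s
Converting: 6.10 m/s × 3.6 = 21.9 km/h

21.9 km/h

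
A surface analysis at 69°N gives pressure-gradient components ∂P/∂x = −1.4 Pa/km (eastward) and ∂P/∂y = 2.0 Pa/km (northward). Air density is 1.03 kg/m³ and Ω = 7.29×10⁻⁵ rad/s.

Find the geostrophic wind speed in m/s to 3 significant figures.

Coriolis parameter at 69°N:
f = 2Ω sin φ = 2 × 7.29×10⁻⁵ × sin 69° = 1.36×10⁻⁴ s⁻¹
Component geostrophic relations (x east, y north):
u_g = −(1/(fρ)) ∂P/∂y,  v_g = (1/(fρ)) ∂P/∂x
u_g = −(2.0×10⁻³)/(1.36×10⁻⁴ × 1.03) = −14.3 m/s;  v_g = (−1.4×10⁻³)/(1.36×10⁻⁴ × 1.03) = −9.99 m/s
|V_g| = √(u_g² + v_g²) = 17.4 m/s

17.4 m/s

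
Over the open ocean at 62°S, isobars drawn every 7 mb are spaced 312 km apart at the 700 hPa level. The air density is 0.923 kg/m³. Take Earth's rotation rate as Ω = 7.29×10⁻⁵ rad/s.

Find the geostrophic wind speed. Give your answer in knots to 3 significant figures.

Coriolis parameter at 62°S:
f = 2Ω sin φ = 2 × 7.29×10⁻⁵ × sin 62° = 1.29×10⁻⁴ s⁻¹
Pressure gradient: |∂P/∂n| = 700 Pa / 312000 m = 2.24×10⁻³ Pa/m
Geostrophic balance (pressure-gradient force = Coriolis force):
V_g = (1/(fρ)) |∂P/∂n| = 2.24×10⁻³ / (1.29×10⁻⁴ × 0.923) = 18.9 m/s
Converting: 18.9 m/s × 1.944 = 36.7 knots

36.7 knots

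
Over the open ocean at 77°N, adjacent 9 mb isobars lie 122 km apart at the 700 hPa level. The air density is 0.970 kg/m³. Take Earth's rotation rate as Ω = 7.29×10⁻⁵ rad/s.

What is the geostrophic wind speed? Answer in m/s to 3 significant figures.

Coriolis parameter at 77°N:
f = 2Ω sin φ = 2 × 7.29×10⁻⁵ × sin 77° = 1.42×10⁻⁴ s⁻¹
Pressure gradient: |∂P/∂n| = 900 Pa / 122000 m = 7.38×10⁻³ Pa/m
Geostrophic balance (pressure-gradient force = Coriolis force):
V_g = (1/(fρ)) |∂P/∂n| = 7.38×10⁻³ / (1.42×10⁻⁴ × 0.970) = 53.5 m/s

53.5 m/s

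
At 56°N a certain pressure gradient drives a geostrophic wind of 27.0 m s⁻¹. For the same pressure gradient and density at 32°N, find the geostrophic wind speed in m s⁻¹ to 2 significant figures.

With the same pressure gradient and density, V_g ∝ 1/f ∝ 1/sin φ.
V₂ = V₁ · sin φ₁ / sin φ₂ = 27.0 × sin 56° / sin 32°
V₂ = 27.0 × 0.8290/0.5299 = 42 m s⁻¹

42 m s⁻¹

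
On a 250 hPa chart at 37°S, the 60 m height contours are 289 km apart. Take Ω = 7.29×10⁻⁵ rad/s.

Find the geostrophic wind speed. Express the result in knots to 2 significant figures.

45 knots

Coriolis parameter at 37°S:
f = 2Ω sin φ = 2 × 7.29×10⁻⁵ × sin 37° = 8.77×10⁻⁵ s⁻¹
Height gradient: |∂Z/∂n| = 60 m / 289000 m = 2.08×10⁻⁴
On a pressure surface, geostrophic balance gives V_g = (g/f)|∂Z/∂n|:
V_g = 9.81 × 2.08×10⁻⁴ / 8.77×10⁻⁵ = 23.2 m/s
Converting: 23.2 m/s × 1.944 = 45 knots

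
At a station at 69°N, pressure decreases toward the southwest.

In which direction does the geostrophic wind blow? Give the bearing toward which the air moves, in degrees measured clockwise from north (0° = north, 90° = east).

The pressure-gradient force points toward the southwest (bearing 225°).
Geostrophic balance: in the Northern Hemisphere the Coriolis force deflects motion to the right, so the geostrophic wind blows 90° to the right of the pressure-gradient force (low pressure on the left).
Rotating 225° by 90° clockwise gives 315° — the wind blows toward the northwest.

315°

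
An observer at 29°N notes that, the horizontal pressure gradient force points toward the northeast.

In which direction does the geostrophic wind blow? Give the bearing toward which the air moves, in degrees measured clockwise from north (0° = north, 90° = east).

135°

The pressure-gradient force points toward the northeast (bearing 045°).
Geostrophic balance: in the Northern Hemisphere the Coriolis force deflects motion to the right, so the geostrophic wind blows 90° to the right of the pressure-gradient force (low pressure on the left).
Rotating 045° by 90° clockwise gives 135° — the wind blows toward the southeast.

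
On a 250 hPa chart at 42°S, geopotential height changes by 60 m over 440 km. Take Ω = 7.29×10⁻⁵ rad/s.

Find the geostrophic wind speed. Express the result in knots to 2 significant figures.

Coriolis parameter at 42°S:
f = 2Ω sin φ = 2 × 7.29×10⁻⁵ × sin 42° = 9.76×10⁻⁵ s⁻¹
Height gradient: |∂Z/∂n| = 60 m / 440000 m = 1.36×10⁻⁴
On a pressure surface, geostrophic balance gives V_g = (g/f)|∂Z/∂n|:
V_g = 9.81 × 1.36×10⁻⁴ / 9.76×10⁻⁵ = 13.7 m/s
Converting: 13.7 m/s × 1.944 = 27 knots

27 knots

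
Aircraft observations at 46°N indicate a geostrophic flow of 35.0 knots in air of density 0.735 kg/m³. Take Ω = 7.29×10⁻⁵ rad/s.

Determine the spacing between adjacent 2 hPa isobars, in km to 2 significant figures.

140 km

Coriolis parameter at 46°N:
f = 2Ω sin φ = 2 × 7.29×10⁻⁵ × sin 46° = 1.05×10⁻⁴ s⁻¹
Wind speed in SI: 35.0 knots = 18.0 m/s
Geostrophic balance rearranged: |∂P/∂n| = f ρ V_g
|∂P/∂n| = 1.05×10⁻⁴ × 0.735 × 18.0 = 1.39×10⁻³ Pa/m
Isobar spacing: Δn = ΔP/|∂P/∂n| = 200 Pa / 1.39×10⁻³ Pa/m = 144094 m ≈ 140 km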